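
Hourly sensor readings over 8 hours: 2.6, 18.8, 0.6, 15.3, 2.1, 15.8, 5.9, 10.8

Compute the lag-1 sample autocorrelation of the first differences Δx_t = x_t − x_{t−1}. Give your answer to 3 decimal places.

First differences Δx: 16.2, -18.2, 14.7, -13.2, 13.7, -9.9, 4.9
Mean of differences = 1.1714
Numerator Σ(Δx_t−Δx̄)(Δx_{t+1}−Δx̄) = -1107.6608
Denominator Σ(Δx_t−Δx̄)² = 1284.1143
r_1(Δx) = -1107.6608 / 1284.1143 = -0.863

-0.863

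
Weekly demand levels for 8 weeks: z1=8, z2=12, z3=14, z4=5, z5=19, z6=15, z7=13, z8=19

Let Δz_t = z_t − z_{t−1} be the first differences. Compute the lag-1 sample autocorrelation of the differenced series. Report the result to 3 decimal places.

First differences Δz: 4, 2, -9, 14, -4, -2, 6
Mean of differences = 1.5714
Numerator Σ(Δz_t−Δz̄)(Δz_{t+1}−Δz̄) = -200.0408
Denominator Σ(Δz_t−Δz̄)² = 335.7143
r_1(Δz) = -200.0408 / 335.7143 = -0.596

-0.596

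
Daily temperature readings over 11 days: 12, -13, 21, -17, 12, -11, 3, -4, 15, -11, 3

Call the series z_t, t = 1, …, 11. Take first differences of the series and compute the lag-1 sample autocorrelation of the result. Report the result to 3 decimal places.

-0.877

First differences Δz: -25, 34, -38, 29, -23, 14, -7, 19, -26, 14
Mean of differences = -0.9000
Numerator Σ(Δz_t−Δz̄)(Δz_{t+1}−Δz̄) = -5321.0100
Denominator Σ(Δz_t−Δz̄)² = 6064.9000
r_1(Δz) = -5321.0100 / 6064.9000 = -0.877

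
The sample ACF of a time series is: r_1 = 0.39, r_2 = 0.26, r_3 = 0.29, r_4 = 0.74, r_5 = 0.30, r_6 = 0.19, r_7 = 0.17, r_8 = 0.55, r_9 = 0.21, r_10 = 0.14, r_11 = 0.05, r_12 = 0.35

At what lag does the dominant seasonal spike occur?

4

The largest autocorrelation is r_4 = 0.74, with a weaker echo at lag 8 (0.55); the remaining lags stay at or below 0.39. The elevated value at lag 1 (0.39), dropping to 0.26 at lag 2, reflects decaying short-term dependence rather than seasonality.
The dominant spike at lag 4 indicates a seasonal period of 4.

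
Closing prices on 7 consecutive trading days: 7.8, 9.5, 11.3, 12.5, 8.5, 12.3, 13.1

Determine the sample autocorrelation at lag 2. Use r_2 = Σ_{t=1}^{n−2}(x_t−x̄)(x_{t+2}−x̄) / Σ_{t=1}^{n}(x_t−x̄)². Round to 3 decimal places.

Mean x̄ = (7.8 + 9.5 + 11.3 + 12.5 + 8.5 + 12.3 + 13.1)/7 = 10.7143
Deviations from mean: -2.9143, -1.2143, 0.5857, 1.7857, -2.2143, 1.5857, 2.3857
Σ(x_t−x̄)(x_{t+2}−x̄) = (-1.7069) + (-2.1684) + (-1.2969) + (2.8316) + (-5.2827) = -7.6233
Denominator Σ(x_t−x̄)² = 26.6086
r_2 = -7.6233 / 26.6086 = -0.286

-0.286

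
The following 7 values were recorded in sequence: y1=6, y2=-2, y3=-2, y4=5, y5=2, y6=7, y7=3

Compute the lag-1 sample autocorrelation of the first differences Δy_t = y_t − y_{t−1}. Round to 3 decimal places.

First differences Δy: -8, 0, 7, -3, 5, -4
Mean of differences = -0.5000
Numerator Σ(Δy_t−Δȳ)(Δy_{t+1}−Δȳ) = -51.7500
Denominator Σ(Δy_t−Δȳ)² = 161.5000
r_1(Δy) = -51.7500 / 161.5000 = -0.320

-0.320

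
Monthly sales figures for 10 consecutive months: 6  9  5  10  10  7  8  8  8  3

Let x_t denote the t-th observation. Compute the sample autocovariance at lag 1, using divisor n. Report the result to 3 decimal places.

-0.876

Mean x̄ = (6 + 9 + 5 + 10 + 10 + 7 + 8 + 8 + 8 + 3)/10 = 7.4000
Σ_{t=1}^{9}(x_t−x̄)(x_{t+1}−x̄) = -8.7600
γ_1 = -8.7600 / 10 = -0.876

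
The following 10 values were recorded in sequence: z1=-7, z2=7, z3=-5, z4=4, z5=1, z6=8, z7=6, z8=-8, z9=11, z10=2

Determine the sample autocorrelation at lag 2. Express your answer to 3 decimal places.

0.161

Mean z̄ = (-7 + 7 − 5 + 4 + 1 + 8 + 6 − 8 + 11 + 2)/10 = 1.9000
Numerator Σ_{t=1}^{8}(z_t−z̄)(z_{t+2}−z̄) = 63.3800
Denominator Σ(z_t−z̄)² = 392.9000
r_2 = 63.3800 / 392.9000 = 0.161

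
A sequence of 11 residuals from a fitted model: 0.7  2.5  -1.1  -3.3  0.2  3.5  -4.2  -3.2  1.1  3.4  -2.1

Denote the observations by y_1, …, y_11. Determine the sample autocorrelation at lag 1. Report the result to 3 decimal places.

Mean ȳ = (0.7 + 2.5 − 1.1 − 3.3 + 0.2 + 3.5 − 4.2 − 3.2 + 1.1 + 3.4 − 2.1)/11 = -0.2273
Numerator Σ_{t=1}^{10}(y_t−ȳ)(y_{t+1}−ȳ) = -5.8117
Denominator Σ(y_t−ȳ)² = 75.6218
r_1 = -5.8117 / 75.6218 = -0.077

-0.077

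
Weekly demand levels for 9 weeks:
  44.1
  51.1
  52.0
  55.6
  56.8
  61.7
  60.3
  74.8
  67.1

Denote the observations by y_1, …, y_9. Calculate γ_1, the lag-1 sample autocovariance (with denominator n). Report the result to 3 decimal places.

Mean ȳ = (44.1 + 51.1 + 52.0 + 55.6 + 56.8 + 61.7 + 60.3 + 74.8 + 67.1)/9 = 58.1667
Σ_{t=1}^{8}(y_t−ȳ)(y_{t+1}−ȳ) = 349.1022
γ_1 = 349.1022 / 9 = 38.789

38.789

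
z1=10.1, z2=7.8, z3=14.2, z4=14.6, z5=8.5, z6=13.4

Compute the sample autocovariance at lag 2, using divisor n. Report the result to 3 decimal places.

Mean z̄ = (10.1 + 7.8 + 14.2 + 14.6 + 8.5 + 13.4)/6 = 11.4333
Deviations: -1.3333, -3.6333, 2.7667, 3.1667, -2.9333, 1.9667
Σ_{t=1}^{4}(z_t−z̄)(z_{t+2}−z̄) = -17.0822
γ_2 = -17.0822 / 6 = -2.847

-2.847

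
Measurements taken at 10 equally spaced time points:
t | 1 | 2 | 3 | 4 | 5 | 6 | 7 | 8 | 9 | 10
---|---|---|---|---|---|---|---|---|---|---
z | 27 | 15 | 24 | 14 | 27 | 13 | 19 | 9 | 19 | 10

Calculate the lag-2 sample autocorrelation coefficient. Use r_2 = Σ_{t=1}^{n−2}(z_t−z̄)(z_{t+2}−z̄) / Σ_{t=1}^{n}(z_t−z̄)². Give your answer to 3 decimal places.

0.676

Mean z̄ = (27 + 15 + 24 + 14 + 27 + 13 + 19 + 9 + 19 + 10)/10 = 17.7000
Numerator Σ_{t=1}^{8}(z_t−z̄)(z_{t+2}−z̄) = 266.2200
Denominator Σ(z_t−z̄)² = 394.1000
r_2 = 266.2200 / 394.1000 = 0.676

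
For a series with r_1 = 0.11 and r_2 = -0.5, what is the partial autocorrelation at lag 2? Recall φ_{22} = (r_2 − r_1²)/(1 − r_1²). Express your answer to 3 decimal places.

-0.518

φ_{22} = (r_2 − r_1²) / (1 − r_1²)
r_1² = (0.11)² = 0.0121
Numerator = -0.5 − 0.0121 = -0.5121; denominator = 1 − 0.0121 = 0.9879
φ_{22} = -0.5121 / 0.9879 = -0.518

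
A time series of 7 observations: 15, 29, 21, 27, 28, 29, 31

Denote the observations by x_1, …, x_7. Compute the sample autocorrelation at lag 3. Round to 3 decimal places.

Mean x̄ = (15 + 29 + 21 + 27 + 28 + 29 + 31)/7 = 25.7143
Deviations from mean: -10.7143, 3.2857, -4.7143, 1.2857, 2.2857, 3.2857, 5.2857
Numerator Σ_{t=1}^{4}(x_t−x̄)(x_{t+3}−x̄) = -14.9592
Denominator Σ(x_t−x̄)² = 193.4286
r_3 = -14.9592 / 193.4286 = -0.077

-0.077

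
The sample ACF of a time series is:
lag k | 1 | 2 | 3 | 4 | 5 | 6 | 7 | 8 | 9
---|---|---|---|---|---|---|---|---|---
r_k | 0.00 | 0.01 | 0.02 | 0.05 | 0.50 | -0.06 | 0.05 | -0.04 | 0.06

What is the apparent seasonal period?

The largest autocorrelation is r_5 = 0.50; the remaining lags stay at or below 0.06.
The dominant spike at lag 5 indicates a seasonal period of 5.

5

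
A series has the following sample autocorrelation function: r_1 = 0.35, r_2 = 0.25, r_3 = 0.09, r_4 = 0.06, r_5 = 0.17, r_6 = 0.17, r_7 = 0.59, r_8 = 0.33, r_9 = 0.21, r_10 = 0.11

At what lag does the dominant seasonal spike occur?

7

The largest autocorrelation is r_7 = 0.59; the remaining lags stay at or below 0.35. The elevated value at lag 1 (0.35), dropping to 0.25 at lag 2, reflects decaying short-term dependence rather than seasonality.
The dominant spike at lag 7 indicates a seasonal period of 7.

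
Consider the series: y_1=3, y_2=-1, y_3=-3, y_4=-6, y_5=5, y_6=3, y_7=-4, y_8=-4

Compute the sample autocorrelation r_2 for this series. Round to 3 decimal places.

Mean ȳ = (3 − 1 − 3 − 6 + 5 + 3 − 4 − 4)/8 = -0.8750
Deviations from mean: 3.8750, -0.1250, -2.1250, -5.1250, 5.8750, 3.8750, -3.1250, -3.1250
Σ(y_t−ȳ)(y_{t+2}−ȳ) = (-8.2344) + (0.6406) + (-12.4844) + (-19.8594) + (-18.3594) + (-12.1094) = -70.4063
Denominator Σ(y_t−ȳ)² = 114.8750
r_2 = -70.4063 / 114.8750 = -0.613

-0.613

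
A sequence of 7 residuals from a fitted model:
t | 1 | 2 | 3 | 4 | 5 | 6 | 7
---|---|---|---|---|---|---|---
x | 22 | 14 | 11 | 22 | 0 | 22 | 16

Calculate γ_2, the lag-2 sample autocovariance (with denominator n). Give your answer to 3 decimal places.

8.895

Mean x̄ = (22 + 14 + 11 + 22 + 0 + 22 + 16)/7 = 15.2857
Deviations: 6.7143, -1.2857, -4.2857, 6.7143, -15.2857, 6.7143, 0.7143
Σ_{t=1}^{5}(x_t−x̄)(x_{t+2}−x̄) = 62.2653
γ_2 = 62.2653 / 7 = 8.895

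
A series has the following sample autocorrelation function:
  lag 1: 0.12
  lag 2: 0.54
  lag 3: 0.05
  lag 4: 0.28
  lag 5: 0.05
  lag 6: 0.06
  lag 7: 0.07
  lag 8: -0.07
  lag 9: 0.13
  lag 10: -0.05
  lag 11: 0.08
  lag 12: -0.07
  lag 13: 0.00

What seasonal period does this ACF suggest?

The largest autocorrelation is r_2 = 0.54, with a weaker echo at lag 4 (0.28); the remaining lags stay at or below 0.13.
The dominant spike at lag 2 indicates a seasonal period of 2.

2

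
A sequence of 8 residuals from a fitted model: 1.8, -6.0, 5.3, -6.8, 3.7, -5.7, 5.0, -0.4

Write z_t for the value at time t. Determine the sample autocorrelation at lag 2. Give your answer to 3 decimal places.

0.696

Mean z̄ = (1.8 − 6.0 + 5.3 − 6.8 + 3.7 − 5.7 + 5.0 − 0.4)/8 = -0.3875
Deviations from mean: 2.1875, -5.6125, 5.6875, -6.4125, 4.0875, -5.3125, 5.3875, -0.0125
Numerator Σ_{t=1}^{6}(z_t−z̄)(z_{t+2}−z̄) = 127.8334
Denominator Σ(z_t−z̄)² = 183.7088
r_2 = 127.8334 / 183.7088 = 0.696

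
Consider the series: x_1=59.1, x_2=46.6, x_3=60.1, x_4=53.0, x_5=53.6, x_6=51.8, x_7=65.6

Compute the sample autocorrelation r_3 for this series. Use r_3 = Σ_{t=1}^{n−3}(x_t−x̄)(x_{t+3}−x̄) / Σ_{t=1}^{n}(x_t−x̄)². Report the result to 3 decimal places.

-0.142

Mean x̄ = (59.1 + 46.6 + 60.1 + 53.0 + 53.6 + 51.8 + 65.6)/7 = 55.6857
Deviations from mean: 3.4143, -9.0857, 4.4143, -2.6857, -2.0857, -3.8857, 9.9143
Numerator Σ_{t=1}^{4}(x_t−x̄)(x_{t+3}−x̄) = -33.9992
Denominator Σ(x_t−x̄)² = 238.6486
r_3 = -33.9992 / 238.6486 = -0.142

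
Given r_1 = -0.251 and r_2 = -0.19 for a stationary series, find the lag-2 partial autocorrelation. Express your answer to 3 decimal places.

-0.270

φ_{22} = (r_2 − r_1²) / (1 − r_1²)
r_1² = (-0.251)² = 0.063001
Numerator = -0.19 − 0.0630 = -0.2530; denominator = 1 − 0.0630 = 0.9370
φ_{22} = -0.2530 / 0.9370 = -0.270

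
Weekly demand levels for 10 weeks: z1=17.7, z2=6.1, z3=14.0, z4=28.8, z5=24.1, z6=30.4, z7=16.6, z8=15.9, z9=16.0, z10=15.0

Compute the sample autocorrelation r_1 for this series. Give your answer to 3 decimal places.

0.293

Mean z̄ = (17.7 + 6.1 + 14.0 + 28.8 + 24.1 + 30.4 + 16.6 + 15.9 + 16.0 + 15.0)/10 = 18.4600
Numerator Σ_{t=1}^{9}(z_t−z̄)(z_{t+1}−z̄) = 141.4244
Denominator Σ(z_t−z̄)² = 482.5640
r_1 = 141.4244 / 482.5640 = 0.293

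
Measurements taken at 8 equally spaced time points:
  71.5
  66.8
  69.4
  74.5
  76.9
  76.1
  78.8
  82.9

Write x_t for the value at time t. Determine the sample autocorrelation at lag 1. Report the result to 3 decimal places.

Mean x̄ = (71.5 + 66.8 + 69.4 + 74.5 + 76.9 + 76.1 + 78.8 + 82.9)/8 = 74.6125
Numerator Σ_{t=1}^{7}(x_t−x̄)(x_{t+1}−x̄) = 109.7036
Denominator Σ(x_t−x̄)² = 191.5688
r_1 = 109.7036 / 191.5688 = 0.573

0.573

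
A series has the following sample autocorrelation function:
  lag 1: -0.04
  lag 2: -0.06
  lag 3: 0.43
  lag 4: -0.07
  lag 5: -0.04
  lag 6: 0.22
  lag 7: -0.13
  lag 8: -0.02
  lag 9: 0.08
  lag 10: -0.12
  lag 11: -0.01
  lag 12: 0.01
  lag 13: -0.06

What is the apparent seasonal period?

3

The largest autocorrelation is r_3 = 0.43, with a weaker echo at lag 6 (0.22); the remaining lags stay at or below 0.08.
The dominant spike at lag 3 indicates a seasonal period of 3.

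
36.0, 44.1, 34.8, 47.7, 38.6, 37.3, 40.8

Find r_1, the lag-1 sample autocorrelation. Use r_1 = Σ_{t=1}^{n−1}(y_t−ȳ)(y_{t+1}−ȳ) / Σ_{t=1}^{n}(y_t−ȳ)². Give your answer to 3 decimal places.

-0.672

Mean ȳ = (36.0 + 44.1 + 34.8 + 47.7 + 38.6 + 37.3 + 40.8)/7 = 39.9000
Deviations from mean: -3.9000, 4.2000, -5.1000, 7.8000, -1.3000, -2.6000, 0.9000
Σ(y_t−ȳ)(y_{t+1}−ȳ) = (-16.3800) + (-21.4200) + (-39.7800) + (-10.1400) + (3.3800) + (-2.3400) = -86.6800
Denominator Σ(y_t−ȳ)² = 128.9600
r_1 = -86.6800 / 128.9600 = -0.672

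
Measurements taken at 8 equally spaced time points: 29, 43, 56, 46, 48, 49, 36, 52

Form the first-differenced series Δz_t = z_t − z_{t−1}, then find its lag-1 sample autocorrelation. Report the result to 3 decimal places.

-0.213

First differences Δz: 14, 13, -10, 2, 1, -13, 16
Mean of differences = 3.2857
Numerator Σ(Δz_t−Δz̄)(Δz_{t+1}−Δz̄) = -174.7959
Denominator Σ(Δz_t−Δz̄)² = 819.4286
r_1(Δz) = -174.7959 / 819.4286 = -0.213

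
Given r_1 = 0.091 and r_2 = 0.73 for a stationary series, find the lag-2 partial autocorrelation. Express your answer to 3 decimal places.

0.728

φ_{22} = (r_2 − r_1²) / (1 − r_1²)
r_1² = (0.091)² = 0.008281
Numerator = 0.73 − 0.0083 = 0.7217; denominator = 1 − 0.0083 = 0.9917
φ_{22} = 0.7217 / 0.9917 = 0.728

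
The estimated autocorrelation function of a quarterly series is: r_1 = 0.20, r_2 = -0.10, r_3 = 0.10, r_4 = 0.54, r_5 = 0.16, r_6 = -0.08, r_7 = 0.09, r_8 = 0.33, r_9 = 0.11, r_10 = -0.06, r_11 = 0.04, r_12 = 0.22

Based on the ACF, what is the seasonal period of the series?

4

The largest autocorrelation is r_4 = 0.54, with weaker echoes at lags 8 (0.33) and 12 (0.22); the remaining lags stay at or below 0.20.
The dominant spike at lag 4 indicates a seasonal period of 4.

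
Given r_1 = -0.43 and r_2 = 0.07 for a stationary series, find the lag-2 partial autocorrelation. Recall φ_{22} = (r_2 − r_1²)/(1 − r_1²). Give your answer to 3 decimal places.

-0.141

φ_{22} = (r_2 − r_1²) / (1 − r_1²)
r_1² = (-0.43)² = 0.1849
Numerator = 0.07 − 0.1849 = -0.1149; denominator = 1 − 0.1849 = 0.8151
φ_{22} = -0.1149 / 0.8151 = -0.141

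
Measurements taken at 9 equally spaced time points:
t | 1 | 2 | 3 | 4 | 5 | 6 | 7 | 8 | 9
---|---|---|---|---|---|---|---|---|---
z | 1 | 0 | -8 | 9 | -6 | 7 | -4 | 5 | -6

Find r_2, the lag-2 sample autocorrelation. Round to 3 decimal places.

Mean z̄ = (1 + 0 − 8 + 9 − 6 + 7 − 4 + 5 − 6)/9 = -0.2222
Σ(z_t−z̄)(z_{t+2}−z̄) = (-9.5062) + (2.0494) + (44.9383) + (66.6049) + (21.8272) + (37.7160) + (21.8272) = 185.4568
Denominator Σ(z_t−z̄)² = 307.5556
r_2 = 185.4568 / 307.5556 = 0.603

0.603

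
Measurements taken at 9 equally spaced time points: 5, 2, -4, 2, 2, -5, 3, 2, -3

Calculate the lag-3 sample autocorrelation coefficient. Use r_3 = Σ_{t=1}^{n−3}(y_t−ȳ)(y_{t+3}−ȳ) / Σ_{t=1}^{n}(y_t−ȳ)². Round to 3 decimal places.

Mean ȳ = (5 + 2 − 4 + 2 + 2 − 5 + 3 + 2 − 3)/9 = 0.4444
Numerator Σ_{t=1}^{6}(y_t−ȳ)(y_{t+3}−ȳ) = 58.8519
Denominator Σ(y_t−ȳ)² = 98.2222
r_3 = 58.8519 / 98.2222 = 0.599

0.599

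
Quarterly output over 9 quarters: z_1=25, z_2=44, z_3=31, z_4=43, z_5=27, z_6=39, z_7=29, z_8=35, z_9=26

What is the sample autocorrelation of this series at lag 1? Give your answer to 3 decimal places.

-0.642

Mean z̄ = (25 + 44 + 31 + 43 + 27 + 39 + 29 + 35 + 26)/9 = 33.2222
Numerator Σ_{t=1}^{8}(z_t−z̄)(z_{t+1}−z̄) = -275.8272
Denominator Σ(z_t−z̄)² = 429.5556
r_1 = -275.8272 / 429.5556 = -0.642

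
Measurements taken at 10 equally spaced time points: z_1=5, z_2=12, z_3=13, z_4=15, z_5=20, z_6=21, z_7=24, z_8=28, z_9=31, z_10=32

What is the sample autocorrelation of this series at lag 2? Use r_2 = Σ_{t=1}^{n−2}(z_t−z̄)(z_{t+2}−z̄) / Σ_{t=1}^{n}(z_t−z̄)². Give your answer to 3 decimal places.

Mean z̄ = (5 + 12 + 13 + 15 + 20 + 21 + 24 + 28 + 31 + 32)/10 = 20.1000
Numerator Σ_{t=1}^{8}(z_t−z̄)(z_{t+2}−z̄) = 287.8800
Denominator Σ(z_t−z̄)² = 708.9000
r_2 = 287.8800 / 708.9000 = 0.406

0.406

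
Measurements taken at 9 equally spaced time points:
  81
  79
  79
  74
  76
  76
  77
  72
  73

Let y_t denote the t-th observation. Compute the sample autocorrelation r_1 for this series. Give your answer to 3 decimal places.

Mean ȳ = (81 + 79 + 79 + 74 + 76 + 76 + 77 + 72 + 73)/9 = 76.3333
Numerator Σ_{t=1}^{8}(y_t−ȳ)(y_{t+1}−ȳ) = 25.5556
Denominator Σ(y_t−ȳ)² = 72.0000
r_1 = 25.5556 / 72.0000 = 0.355

0.355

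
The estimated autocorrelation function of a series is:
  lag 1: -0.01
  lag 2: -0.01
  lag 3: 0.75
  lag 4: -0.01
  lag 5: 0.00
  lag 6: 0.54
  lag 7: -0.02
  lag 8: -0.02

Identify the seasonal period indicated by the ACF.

The largest autocorrelation is r_3 = 0.75, with a weaker echo at lag 6 (0.54); the remaining lags stay at or below 0.00.
The dominant spike at lag 3 indicates a seasonal period of 3.

3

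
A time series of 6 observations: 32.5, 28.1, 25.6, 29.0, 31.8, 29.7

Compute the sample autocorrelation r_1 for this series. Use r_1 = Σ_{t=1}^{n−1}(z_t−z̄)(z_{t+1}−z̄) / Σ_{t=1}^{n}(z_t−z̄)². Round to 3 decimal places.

0.074

Mean z̄ = (32.5 + 28.1 + 25.6 + 29.0 + 31.8 + 29.7)/6 = 29.4500
Deviations from mean: 3.0500, -1.3500, -3.8500, -0.4500, 2.3500, 0.2500
Numerator Σ_{t=1}^{5}(z_t−z̄)(z_{t+1}−z̄) = 2.3425
Denominator Σ(z_t−z̄)² = 31.7350
r_1 = 2.3425 / 31.7350 = 0.074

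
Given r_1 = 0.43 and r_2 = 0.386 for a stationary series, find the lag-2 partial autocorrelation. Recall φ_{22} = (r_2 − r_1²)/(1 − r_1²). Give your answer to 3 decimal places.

0.247

φ_{22} = (r_2 − r_1²) / (1 − r_1²)
r_1² = (0.43)² = 0.1849
Numerator = 0.386 − 0.1849 = 0.2011; denominator = 1 − 0.1849 = 0.8151
φ_{22} = 0.2011 / 0.8151 = 0.247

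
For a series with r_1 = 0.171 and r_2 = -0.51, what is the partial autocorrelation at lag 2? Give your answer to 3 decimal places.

-0.555

φ_{22} = (r_2 − r_1²) / (1 − r_1²)
r_1² = (0.171)² = 0.029241
Numerator = -0.51 − 0.0292 = -0.5392; denominator = 1 − 0.0292 = 0.9708
φ_{22} = -0.5392 / 0.9708 = -0.555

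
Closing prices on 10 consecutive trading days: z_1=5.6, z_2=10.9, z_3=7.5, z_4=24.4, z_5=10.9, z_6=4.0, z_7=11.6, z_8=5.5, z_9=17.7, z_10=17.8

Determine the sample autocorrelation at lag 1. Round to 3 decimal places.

Mean z̄ = (5.6 + 10.9 + 7.5 + 24.4 + 10.9 + 4.0 + 11.6 + 5.5 + 17.7 + 17.8)/10 = 11.5900
Numerator Σ_{t=1}^{9}(z_t−z̄)(z_{t+1}−z̄) = -48.4431
Denominator Σ(z_t−z̄)² = 388.2490
r_1 = -48.4431 / 388.2490 = -0.125

-0.125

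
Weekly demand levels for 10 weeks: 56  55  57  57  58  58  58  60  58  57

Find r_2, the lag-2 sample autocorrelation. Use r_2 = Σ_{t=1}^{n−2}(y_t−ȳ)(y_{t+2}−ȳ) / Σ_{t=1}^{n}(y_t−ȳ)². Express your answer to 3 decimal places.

0.139

Mean ȳ = (56 + 55 + 57 + 57 + 58 + 58 + 58 + 60 + 58 + 57)/10 = 57.4000
Numerator Σ_{t=1}^{8}(y_t−ȳ)(y_{t+2}−ȳ) = 2.2800
Denominator Σ(y_t−ȳ)² = 16.4000
r_2 = 2.2800 / 16.4000 = 0.139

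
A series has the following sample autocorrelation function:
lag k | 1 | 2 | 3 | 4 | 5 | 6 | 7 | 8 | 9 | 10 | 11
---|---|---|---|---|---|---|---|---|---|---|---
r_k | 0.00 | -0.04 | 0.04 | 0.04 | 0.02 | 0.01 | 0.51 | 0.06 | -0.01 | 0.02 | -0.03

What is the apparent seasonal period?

The largest autocorrelation is r_7 = 0.51; the remaining lags stay at or below 0.06.
The dominant spike at lag 7 indicates a seasonal period of 7.

7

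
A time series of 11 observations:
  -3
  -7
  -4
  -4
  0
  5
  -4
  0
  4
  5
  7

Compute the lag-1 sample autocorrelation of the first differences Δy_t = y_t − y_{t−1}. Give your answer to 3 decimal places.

First differences Δy: -4, 3, 0, 4, 5, -9, 4, 4, 1, 2
Mean of differences = 1.0000
Numerator Σ(Δy_t−Δȳ)(Δy_{t+1}−Δȳ) = -64.0000
Denominator Σ(Δy_t−Δȳ)² = 174.0000
r_1(Δy) = -64.0000 / 174.0000 = -0.368

-0.368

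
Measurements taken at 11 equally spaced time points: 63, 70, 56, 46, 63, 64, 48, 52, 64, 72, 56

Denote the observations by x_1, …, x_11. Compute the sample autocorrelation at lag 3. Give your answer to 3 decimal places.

Mean x̄ = (63 + 70 + 56 + 46 + 63 + 64 + 48 + 52 + 64 + 72 + 56)/11 = 59.4545
Numerator Σ_{t=1}^{8}(x_t−x̄)(x_{t+3}−x̄) = 4.3802
Denominator Σ(x_t−x̄)² = 726.7273
r_3 = 4.3802 / 726.7273 = 0.006

0.006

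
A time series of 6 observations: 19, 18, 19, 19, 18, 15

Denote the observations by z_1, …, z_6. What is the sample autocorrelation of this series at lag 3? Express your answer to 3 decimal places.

Mean z̄ = (19 + 18 + 19 + 19 + 18 + 15)/6 = 18.0000
Deviations from mean: 1.0000, 0.0000, 1.0000, 1.0000, 0.0000, -3.0000
Numerator Σ_{t=1}^{3}(z_t−z̄)(z_{t+3}−z̄) = -2.0000
Denominator Σ(z_t−z̄)² = 12.0000
r_3 = -2.0000 / 12.0000 = -0.167

-0.167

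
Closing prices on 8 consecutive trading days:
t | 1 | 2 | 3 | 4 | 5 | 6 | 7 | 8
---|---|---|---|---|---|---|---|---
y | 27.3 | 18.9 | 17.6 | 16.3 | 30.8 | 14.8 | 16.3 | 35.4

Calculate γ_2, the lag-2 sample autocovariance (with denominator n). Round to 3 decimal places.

Mean ȳ = (27.3 + 18.9 + 17.6 + 16.3 + 30.8 + 14.8 + 16.3 + 35.4)/8 = 22.1750
Deviations: 5.1250, -3.2750, -4.5750, -5.8750, 8.6250, -7.3750, -5.8750, 13.2250
Σ_{t=1}^{6}(y_t−ȳ)(y_{t+2}−ȳ) = -148.5438
γ_2 = -148.5438 / 8 = -18.568

-18.568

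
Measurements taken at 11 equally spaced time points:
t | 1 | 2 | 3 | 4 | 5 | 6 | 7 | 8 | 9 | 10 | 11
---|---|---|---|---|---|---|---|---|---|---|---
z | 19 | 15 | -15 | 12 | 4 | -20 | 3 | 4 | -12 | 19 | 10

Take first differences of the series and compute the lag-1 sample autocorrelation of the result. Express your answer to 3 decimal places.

First differences Δz: -4, -30, 27, -8, -24, 23, 1, -16, 31, -9
Mean of differences = -0.9000
Numerator Σ(Δz_t−Δz̄)(Δz_{t+1}−Δz̄) = -2031.2100
Denominator Σ(Δz_t−Δz̄)² = 4104.9000
r_1(Δz) = -2031.2100 / 4104.9000 = -0.495

-0.495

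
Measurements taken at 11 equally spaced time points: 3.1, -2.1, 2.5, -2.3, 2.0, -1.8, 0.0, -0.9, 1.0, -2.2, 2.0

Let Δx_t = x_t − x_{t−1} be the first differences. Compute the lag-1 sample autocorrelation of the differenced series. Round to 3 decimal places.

First differences Δx: -5.2, 4.6, -4.8, 4.3, -3.8, 1.8, -0.9, 1.9, -3.2, 4.2
Mean of differences = -0.1100
Numerator Σ(Δx_t−Δx̄)(Δx_{t+1}−Δx̄) = -112.6931
Denominator Σ(Δx_t−Δx̄)² = 139.5890
r_1(Δx) = -112.6931 / 139.5890 = -0.807

-0.807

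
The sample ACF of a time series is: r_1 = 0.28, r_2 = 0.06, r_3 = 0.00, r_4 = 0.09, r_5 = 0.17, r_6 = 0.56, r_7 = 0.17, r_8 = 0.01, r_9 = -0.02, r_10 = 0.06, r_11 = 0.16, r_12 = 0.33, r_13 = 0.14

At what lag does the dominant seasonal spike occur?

6

The largest autocorrelation is r_6 = 0.56, with a weaker echo at lag 12 (0.33); the remaining lags stay at or below 0.28. The elevated value at lag 1 (0.28), dropping to 0.06 at lag 2, reflects decaying short-term dependence rather than seasonality.
The dominant spike at lag 6 indicates a seasonal period of 6.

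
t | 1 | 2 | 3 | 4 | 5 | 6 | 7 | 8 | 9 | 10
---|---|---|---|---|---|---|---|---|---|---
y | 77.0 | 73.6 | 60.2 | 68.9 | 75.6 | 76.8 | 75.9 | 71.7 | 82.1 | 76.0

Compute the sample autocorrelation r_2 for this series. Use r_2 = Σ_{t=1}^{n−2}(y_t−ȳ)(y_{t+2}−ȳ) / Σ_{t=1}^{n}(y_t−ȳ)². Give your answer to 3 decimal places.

-0.228

Mean ȳ = (77.0 + 73.6 + 60.2 + 68.9 + 75.6 + 76.8 + 75.9 + 71.7 + 82.1 + 76.0)/10 = 73.7800
Numerator Σ_{t=1}^{8}(y_t−ȳ)(y_{t+2}−ȳ) = -71.7048
Denominator Σ(y_t−ȳ)² = 314.0360
r_2 = -71.7048 / 314.0360 = -0.228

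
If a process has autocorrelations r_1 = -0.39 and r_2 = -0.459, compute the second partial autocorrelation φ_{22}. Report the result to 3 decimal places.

φ_{22} = (r_2 − r_1²) / (1 − r_1²)
r_1² = (-0.39)² = 0.1521
Numerator = -0.459 − 0.1521 = -0.6111; denominator = 1 − 0.1521 = 0.8479
φ_{22} = -0.6111 / 0.8479 = -0.721

-0.721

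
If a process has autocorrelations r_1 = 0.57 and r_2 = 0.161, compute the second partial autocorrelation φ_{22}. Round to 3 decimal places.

-0.243

φ_{22} = (r_2 − r_1²) / (1 − r_1²)
r_1² = (0.57)² = 0.3249
Numerator = 0.161 − 0.3249 = -0.1639; denominator = 1 − 0.3249 = 0.6751
φ_{22} = -0.1639 / 0.6751 = -0.243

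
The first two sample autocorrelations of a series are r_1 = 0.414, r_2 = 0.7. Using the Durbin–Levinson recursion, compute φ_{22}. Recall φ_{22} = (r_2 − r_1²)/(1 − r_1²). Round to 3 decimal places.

0.638

φ_{22} = (r_2 − r_1²) / (1 − r_1²)
r_1² = (0.414)² = 0.171396
Numerator = 0.7 − 0.1714 = 0.5286; denominator = 1 − 0.1714 = 0.8286
φ_{22} = 0.5286 / 0.8286 = 0.638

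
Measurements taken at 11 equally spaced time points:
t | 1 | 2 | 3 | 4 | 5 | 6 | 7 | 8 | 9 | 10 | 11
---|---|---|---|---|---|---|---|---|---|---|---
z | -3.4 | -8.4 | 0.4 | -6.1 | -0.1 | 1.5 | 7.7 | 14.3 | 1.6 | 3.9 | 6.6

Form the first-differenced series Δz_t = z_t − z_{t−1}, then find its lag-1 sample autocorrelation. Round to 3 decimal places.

-0.466

First differences Δz: -5.0, 8.8, -6.5, 6.0, 1.6, 6.2, 6.6, -12.7, 2.3, 2.7
Mean of differences = 1.0000
Numerator Σ(Δz_t−Δz̄)(Δz_{t+1}−Δz̄) = -199.8800
Denominator Σ(Δz_t−Δz̄)² = 429.1200
r_1(Δz) = -199.8800 / 429.1200 = -0.466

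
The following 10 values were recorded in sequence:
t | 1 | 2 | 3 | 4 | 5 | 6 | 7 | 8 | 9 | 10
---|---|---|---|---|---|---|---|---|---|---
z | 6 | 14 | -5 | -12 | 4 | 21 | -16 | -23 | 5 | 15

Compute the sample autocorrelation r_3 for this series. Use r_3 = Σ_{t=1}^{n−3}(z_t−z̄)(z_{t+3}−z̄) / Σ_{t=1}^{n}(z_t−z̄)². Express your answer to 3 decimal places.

Mean z̄ = (6 + 14 − 5 − 12 + 4 + 21 − 16 − 23 + 5 + 15)/10 = 0.9000
Σ(z_t−z̄)(z_{t+3}−z̄) = (-65.7900) + (40.6100) + (-118.5900) + (218.0100) + (-74.0900) + (82.4100) + (-238.2900) = -155.7300
Denominator Σ(z_t−z̄)² = 1884.9000
r_3 = -155.7300 / 1884.9000 = -0.083

-0.083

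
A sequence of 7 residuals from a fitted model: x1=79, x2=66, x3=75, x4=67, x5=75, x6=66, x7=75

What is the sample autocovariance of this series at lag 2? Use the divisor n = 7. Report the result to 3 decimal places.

14.157

Mean x̄ = (79 + 66 + 75 + 67 + 75 + 66 + 75)/7 = 71.8571
Deviations: 7.1429, -5.8571, 3.1429, -4.8571, 3.1429, -5.8571, 3.1429
Σ_{t=1}^{5}(x_t−x̄)(x_{t+2}−x̄) = 99.1020
γ_2 = 99.1020 / 7 = 14.157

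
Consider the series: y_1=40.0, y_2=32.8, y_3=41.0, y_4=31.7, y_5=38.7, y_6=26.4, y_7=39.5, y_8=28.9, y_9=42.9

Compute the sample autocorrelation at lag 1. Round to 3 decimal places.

Mean ȳ = (40.0 + 32.8 + 41.0 + 31.7 + 38.7 + 26.4 + 39.5 + 28.9 + 42.9)/9 = 35.7667
Numerator Σ_{t=1}^{8}(y_t−ȳ)(y_{t+1}−ȳ) = -198.3578
Denominator Σ(y_t−ȳ)² = 278.9600
r_1 = -198.3578 / 278.9600 = -0.711

-0.711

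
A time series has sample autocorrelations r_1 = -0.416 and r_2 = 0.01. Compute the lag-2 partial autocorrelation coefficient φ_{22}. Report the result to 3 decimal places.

φ_{22} = (r_2 − r_1²) / (1 − r_1²)
r_1² = (-0.416)² = 0.173056
Numerator = 0.01 − 0.1731 = -0.1631; denominator = 1 − 0.1731 = 0.8269
φ_{22} = -0.1631 / 0.8269 = -0.197

-0.197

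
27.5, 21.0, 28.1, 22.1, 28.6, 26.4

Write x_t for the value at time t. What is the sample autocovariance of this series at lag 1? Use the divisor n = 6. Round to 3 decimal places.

Mean x̄ = (27.5 + 21.0 + 28.1 + 22.1 + 28.6 + 26.4)/6 = 25.6167
Deviations: 1.8833, -4.6167, 2.4833, -3.5167, 2.9833, 0.7833
Σ_{t=1}^{5}(x_t−x̄)(x_{t+1}−x̄) = -37.0469
γ_1 = -37.0469 / 6 = -6.174

-6.174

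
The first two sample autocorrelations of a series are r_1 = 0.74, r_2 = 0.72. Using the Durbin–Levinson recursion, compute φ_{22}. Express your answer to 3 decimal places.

φ_{22} = (r_2 − r_1²) / (1 − r_1²)
r_1² = (0.74)² = 0.5476
Numerator = 0.72 − 0.5476 = 0.1724; denominator = 1 − 0.5476 = 0.4524
φ_{22} = 0.1724 / 0.4524 = 0.381

0.381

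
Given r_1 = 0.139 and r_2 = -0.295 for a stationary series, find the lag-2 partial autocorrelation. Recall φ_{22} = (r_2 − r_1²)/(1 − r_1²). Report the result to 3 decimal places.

-0.321

φ_{22} = (r_2 − r_1²) / (1 − r_1²)
r_1² = (0.139)² = 0.019321
Numerator = -0.295 − 0.0193 = -0.3143; denominator = 1 − 0.0193 = 0.9807
φ_{22} = -0.3143 / 0.9807 = -0.321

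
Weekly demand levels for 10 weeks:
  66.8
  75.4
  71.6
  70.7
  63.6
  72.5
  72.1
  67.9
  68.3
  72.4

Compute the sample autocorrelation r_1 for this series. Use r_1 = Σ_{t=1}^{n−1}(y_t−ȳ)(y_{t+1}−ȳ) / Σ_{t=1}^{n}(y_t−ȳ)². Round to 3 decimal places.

Mean ȳ = (66.8 + 75.4 + 71.6 + 70.7 + 63.6 + 72.5 + 72.1 + 67.9 + 68.3 + 72.4)/10 = 70.1300
Numerator Σ_{t=1}^{9}(y_t−ȳ)(y_{t+1}−ȳ) = -27.9599
Denominator Σ(y_t−ȳ)² = 106.9610
r_1 = -27.9599 / 106.9610 = -0.261

-0.261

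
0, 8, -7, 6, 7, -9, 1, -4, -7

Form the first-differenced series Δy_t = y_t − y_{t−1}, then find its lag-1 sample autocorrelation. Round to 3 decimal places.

-0.622

First differences Δy: 8, -15, 13, 1, -16, 10, -5, -3
Mean of differences = -0.8750
Numerator Σ(Δy_t−Δȳ)(Δy_{t+1}−Δȳ) = -524.2656
Denominator Σ(Δy_t−Δȳ)² = 842.8750
r_1(Δy) = -524.2656 / 842.8750 = -0.622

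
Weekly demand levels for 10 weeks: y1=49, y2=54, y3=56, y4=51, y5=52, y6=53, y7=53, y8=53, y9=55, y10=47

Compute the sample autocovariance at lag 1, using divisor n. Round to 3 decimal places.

-1.539

Mean ȳ = (49 + 54 + 56 + 51 + 52 + 53 + 53 + 53 + 55 + 47)/10 = 52.3000
Σ_{t=1}^{9}(y_t−ȳ)(y_{t+1}−ȳ) = -15.3900
γ_1 = -15.3900 / 10 = -1.539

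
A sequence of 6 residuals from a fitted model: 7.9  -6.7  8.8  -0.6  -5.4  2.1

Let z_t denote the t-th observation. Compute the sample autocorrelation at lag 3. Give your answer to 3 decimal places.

0.220

Mean z̄ = (7.9 − 6.7 + 8.8 − 0.6 − 5.4 + 2.1)/6 = 1.0167
Σ(z_t−z̄)(z_{t+3}−z̄) = (-11.1281) + (49.5153) + (8.4319) = 46.8192
Denominator Σ(z_t−z̄)² = 212.4683
r_3 = 46.8192 / 212.4683 = 0.220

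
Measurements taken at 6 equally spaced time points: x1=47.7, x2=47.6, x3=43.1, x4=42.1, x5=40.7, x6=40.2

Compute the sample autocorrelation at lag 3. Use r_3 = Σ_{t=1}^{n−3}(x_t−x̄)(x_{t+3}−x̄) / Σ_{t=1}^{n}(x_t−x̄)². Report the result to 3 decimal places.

Mean x̄ = (47.7 + 47.6 + 43.1 + 42.1 + 40.7 + 40.2)/6 = 43.5667
Σ(x_t−x̄)(x_{t+3}−x̄) = (-6.0622) + (-11.5622) + (1.5711) = -16.0533
Denominator Σ(x_t−x̄)² = 55.2733
r_3 = -16.0533 / 55.2733 = -0.290

-0.290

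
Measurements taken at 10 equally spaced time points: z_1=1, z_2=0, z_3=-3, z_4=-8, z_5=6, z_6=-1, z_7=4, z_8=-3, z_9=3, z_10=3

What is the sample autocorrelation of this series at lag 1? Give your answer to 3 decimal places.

-0.297

Mean z̄ = (1 + 0 − 3 − 8 + 6 − 1 + 4 − 3 + 3 + 3)/10 = 0.2000
Numerator Σ_{t=1}^{9}(z_t−z̄)(z_{t+1}−z̄) = -45.6400
Denominator Σ(z_t−z̄)² = 153.6000
r_1 = -45.6400 / 153.6000 = -0.297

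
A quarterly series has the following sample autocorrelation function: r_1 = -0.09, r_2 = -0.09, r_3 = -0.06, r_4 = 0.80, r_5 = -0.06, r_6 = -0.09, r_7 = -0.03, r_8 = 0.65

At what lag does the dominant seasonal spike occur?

4

The largest autocorrelation is r_4 = 0.80, with a weaker echo at lag 8 (0.65); the remaining lags stay at or below -0.03.
The dominant spike at lag 4 indicates a seasonal period of 4.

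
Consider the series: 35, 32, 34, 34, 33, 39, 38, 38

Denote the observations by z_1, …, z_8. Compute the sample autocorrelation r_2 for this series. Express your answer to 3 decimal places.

0.140

Mean z̄ = (35 + 32 + 34 + 34 + 33 + 39 + 38 + 38)/8 = 35.3750
Deviations from mean: -0.3750, -3.3750, -1.3750, -1.3750, -2.3750, 3.6250, 2.6250, 2.6250
Σ(z_t−z̄)(z_{t+2}−z̄) = (0.5156) + (4.6406) + (3.2656) + (-4.9844) + (-6.2344) + (9.5156) = 6.7188
Denominator Σ(z_t−z̄)² = 47.8750
r_2 = 6.7188 / 47.8750 = 0.140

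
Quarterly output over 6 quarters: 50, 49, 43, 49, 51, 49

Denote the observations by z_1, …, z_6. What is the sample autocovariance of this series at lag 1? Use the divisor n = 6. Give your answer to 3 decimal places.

Mean z̄ = (50 + 49 + 43 + 49 + 51 + 49)/6 = 48.5000
Σ_{t=1}^{5}(z_t−z̄)(z_{t+1}−z̄) = -2.2500
γ_1 = -2.2500 / 6 = -0.375

-0.375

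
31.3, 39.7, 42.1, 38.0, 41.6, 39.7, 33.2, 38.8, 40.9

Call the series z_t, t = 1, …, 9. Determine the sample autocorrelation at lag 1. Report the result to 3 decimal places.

Mean z̄ = (31.3 + 39.7 + 42.1 + 38.0 + 41.6 + 39.7 + 33.2 + 38.8 + 40.9)/9 = 38.3667
Numerator Σ_{t=1}^{8}(z_t−z̄)(z_{t+1}−z̄) = -10.7178
Denominator Σ(z_t−z̄)² = 111.3200
r_1 = -10.7178 / 111.3200 = -0.096

-0.096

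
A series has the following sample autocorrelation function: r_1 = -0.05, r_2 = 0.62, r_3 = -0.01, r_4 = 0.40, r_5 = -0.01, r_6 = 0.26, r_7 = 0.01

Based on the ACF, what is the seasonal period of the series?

The largest autocorrelation is r_2 = 0.62, with weaker echoes at lags 4 (0.40) and 6 (0.26); the remaining lags stay at or below 0.01.
The dominant spike at lag 2 indicates a seasonal period of 2.

2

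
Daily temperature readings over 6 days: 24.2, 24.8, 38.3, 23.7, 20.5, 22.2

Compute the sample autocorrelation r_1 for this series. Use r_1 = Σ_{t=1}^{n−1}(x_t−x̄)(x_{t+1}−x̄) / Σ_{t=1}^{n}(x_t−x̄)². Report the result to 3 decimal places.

-0.030

Mean x̄ = (24.2 + 24.8 + 38.3 + 23.7 + 20.5 + 22.2)/6 = 25.6167
Numerator Σ_{t=1}^{5}(x_t−x̄)(x_{t+1}−x̄) = -6.2219
Denominator Σ(x_t−x̄)² = 205.0683
r_1 = -6.2219 / 205.0683 = -0.030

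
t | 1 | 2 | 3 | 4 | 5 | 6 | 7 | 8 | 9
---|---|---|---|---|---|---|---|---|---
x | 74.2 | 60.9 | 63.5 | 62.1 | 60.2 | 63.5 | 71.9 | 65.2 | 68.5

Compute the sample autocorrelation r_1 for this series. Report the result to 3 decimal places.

Mean x̄ = (74.2 + 60.9 + 63.5 + 62.1 + 60.2 + 63.5 + 71.9 + 65.2 + 68.5)/9 = 65.5556
Numerator Σ_{t=1}^{8}(x_t−x̄)(x_{t+1}−x̄) = -10.4009
Denominator Σ(x_t−x̄)² = 194.5222
r_1 = -10.4009 / 194.5222 = -0.053

-0.053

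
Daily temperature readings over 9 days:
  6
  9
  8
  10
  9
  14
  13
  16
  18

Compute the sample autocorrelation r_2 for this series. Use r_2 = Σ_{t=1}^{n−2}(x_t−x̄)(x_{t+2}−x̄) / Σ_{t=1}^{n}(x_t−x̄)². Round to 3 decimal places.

0.351

Mean x̄ = (6 + 9 + 8 + 10 + 9 + 14 + 13 + 16 + 18)/9 = 11.4444
Numerator Σ_{t=1}^{7}(x_t−x̄)(x_{t+2}−x̄) = 45.0494
Denominator Σ(x_t−x̄)² = 128.2222
r_2 = 45.0494 / 128.2222 = 0.351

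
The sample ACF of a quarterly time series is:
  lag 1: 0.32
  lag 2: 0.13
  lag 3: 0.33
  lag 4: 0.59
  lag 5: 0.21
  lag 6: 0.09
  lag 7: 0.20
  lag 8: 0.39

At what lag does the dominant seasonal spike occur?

4

The largest autocorrelation is r_4 = 0.59, with a weaker echo at lag 8 (0.39); the remaining lags stay at or below 0.33. The elevated value at lag 1 (0.32), dropping to 0.13 at lag 2, reflects decaying short-term dependence rather than seasonality.
The dominant spike at lag 4 indicates a seasonal period of 4.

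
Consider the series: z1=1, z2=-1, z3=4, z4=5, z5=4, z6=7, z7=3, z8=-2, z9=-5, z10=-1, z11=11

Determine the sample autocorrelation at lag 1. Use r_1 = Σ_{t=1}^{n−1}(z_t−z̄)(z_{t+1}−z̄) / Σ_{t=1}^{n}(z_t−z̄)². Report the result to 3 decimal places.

0.210

Mean z̄ = (1 − 1 + 4 + 5 + 4 + 7 + 3 − 2 − 5 − 1 + 11)/11 = 2.3636
Numerator Σ_{t=1}^{10}(z_t−z̄)(z_{t+1}−z̄) = 43.3223
Denominator Σ(z_t−z̄)² = 206.5455
r_1 = 43.3223 / 206.5455 = 0.210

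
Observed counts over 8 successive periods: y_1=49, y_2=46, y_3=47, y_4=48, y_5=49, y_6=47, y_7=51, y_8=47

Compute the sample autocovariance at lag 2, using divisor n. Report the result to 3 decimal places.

0.250

Mean ȳ = (49 + 46 + 47 + 48 + 49 + 47 + 51 + 47)/8 = 48.0000
Deviations: 1.0000, -2.0000, -1.0000, 0.0000, 1.0000, -1.0000, 3.0000, -1.0000
Σ_{t=1}^{6}(y_t−ȳ)(y_{t+2}−ȳ) = 2.0000
γ_2 = 2.0000 / 8 = 0.250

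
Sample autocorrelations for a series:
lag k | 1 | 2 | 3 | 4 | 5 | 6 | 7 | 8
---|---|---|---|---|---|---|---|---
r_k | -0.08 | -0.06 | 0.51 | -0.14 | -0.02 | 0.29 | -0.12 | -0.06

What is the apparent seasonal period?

3

The largest autocorrelation is r_3 = 0.51, with a weaker echo at lag 6 (0.29); the remaining lags stay at or below -0.02.
The dominant spike at lag 3 indicates a seasonal period of 3.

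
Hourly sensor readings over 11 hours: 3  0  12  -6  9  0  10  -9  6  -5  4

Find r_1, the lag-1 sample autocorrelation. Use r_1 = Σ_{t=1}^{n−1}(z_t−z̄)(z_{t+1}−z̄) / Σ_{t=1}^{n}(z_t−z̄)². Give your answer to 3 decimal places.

-0.761

Mean z̄ = (3 + 0 + 12 − 6 + 9 + 0 + 10 − 9 + 6 − 5 + 4)/11 = 2.1818
Numerator Σ_{t=1}^{10}(z_t−z̄)(z_{t+1}−z̄) = -361.8512
Denominator Σ(z_t−z̄)² = 475.6364
r_1 = -361.8512 / 475.6364 = -0.761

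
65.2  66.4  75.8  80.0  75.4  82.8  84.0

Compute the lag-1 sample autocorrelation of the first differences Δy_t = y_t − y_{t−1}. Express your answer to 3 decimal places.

First differences Δy: 1.2, 9.4, 4.2, -4.6, 7.4, 1.2
Mean of differences = 3.1333
Numerator Σ(Δy_t−Δȳ)(Δy_{t+1}−Δȳ) = -54.9244
Denominator Σ(Δy_t−Δȳ)² = 125.8933
r_1(Δy) = -54.9244 / 125.8933 = -0.436

-0.436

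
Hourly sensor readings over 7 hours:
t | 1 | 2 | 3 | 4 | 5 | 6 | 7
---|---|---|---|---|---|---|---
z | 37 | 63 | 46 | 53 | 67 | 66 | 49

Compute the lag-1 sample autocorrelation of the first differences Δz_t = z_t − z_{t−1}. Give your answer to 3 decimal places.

-0.318

First differences Δz: 26, -17, 7, 14, -1, -17
Mean of differences = 2.0000
Numerator Σ(Δz_t−Δz̄)(Δz_{t+1}−Δz̄) = -470.0000
Denominator Σ(Δz_t−Δz̄)² = 1476.0000
r_1(Δz) = -470.0000 / 1476.0000 = -0.318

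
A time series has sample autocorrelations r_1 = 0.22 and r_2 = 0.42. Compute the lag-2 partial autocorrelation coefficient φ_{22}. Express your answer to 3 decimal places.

φ_{22} = (r_2 − r_1²) / (1 − r_1²)
r_1² = (0.22)² = 0.0484
Numerator = 0.42 − 0.0484 = 0.3716; denominator = 1 − 0.0484 = 0.9516
φ_{22} = 0.3716 / 0.9516 = 0.391

0.391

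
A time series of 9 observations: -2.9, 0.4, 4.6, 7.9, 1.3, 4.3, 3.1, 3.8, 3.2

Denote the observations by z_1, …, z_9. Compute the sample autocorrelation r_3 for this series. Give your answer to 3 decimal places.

-0.306

Mean z̄ = (-2.9 + 0.4 + 4.6 + 7.9 + 1.3 + 4.3 + 3.1 + 3.8 + 3.2)/9 = 2.8556
Numerator Σ_{t=1}^{6}(z_t−z̄)(z_{t+3}−z̄) = -22.4326
Denominator Σ(z_t−z̄)² = 73.2222
r_3 = -22.4326 / 73.2222 = -0.306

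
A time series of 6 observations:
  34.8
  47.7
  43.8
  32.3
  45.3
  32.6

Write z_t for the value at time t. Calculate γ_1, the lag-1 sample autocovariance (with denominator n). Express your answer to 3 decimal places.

-19.184

Mean z̄ = (34.8 + 47.7 + 43.8 + 32.3 + 45.3 + 32.6)/6 = 39.4167
Σ_{t=1}^{5}(z_t−z̄)(z_{t+1}−z̄) = -115.1019
γ_1 = -115.1019 / 6 = -19.184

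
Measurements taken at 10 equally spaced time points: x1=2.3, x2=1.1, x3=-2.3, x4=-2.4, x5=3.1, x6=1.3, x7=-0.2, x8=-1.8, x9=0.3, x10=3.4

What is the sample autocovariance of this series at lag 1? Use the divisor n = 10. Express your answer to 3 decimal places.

0.289

Mean x̄ = (2.3 + 1.1 − 2.3 − 2.4 + 3.1 + 1.3 − 0.2 − 1.8 + 0.3 + 3.4)/10 = 0.4800
Σ_{t=1}^{9}(x_t−x̄)(x_{t+1}−x̄) = 2.8916
γ_1 = 2.8916 / 10 = 0.289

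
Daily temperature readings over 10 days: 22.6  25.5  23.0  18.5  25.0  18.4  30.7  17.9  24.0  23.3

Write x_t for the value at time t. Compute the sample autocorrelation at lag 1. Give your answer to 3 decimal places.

-0.716

Mean x̄ = (22.6 + 25.5 + 23.0 + 18.5 + 25.0 + 18.4 + 30.7 + 17.9 + 24.0 + 23.3)/10 = 22.8900
Numerator Σ_{t=1}^{9}(x_t−x̄)(x_{t+1}−x̄) = -98.8121
Denominator Σ(x_t−x̄)² = 138.0890
r_1 = -98.8121 / 138.0890 = -0.716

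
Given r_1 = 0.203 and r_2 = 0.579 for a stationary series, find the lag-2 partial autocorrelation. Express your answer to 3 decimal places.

φ_{22} = (r_2 − r_1²) / (1 − r_1²)
r_1² = (0.203)² = 0.041209
Numerator = 0.579 − 0.0412 = 0.5378; denominator = 1 − 0.0412 = 0.9588
φ_{22} = 0.5378 / 0.9588 = 0.561

0.561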